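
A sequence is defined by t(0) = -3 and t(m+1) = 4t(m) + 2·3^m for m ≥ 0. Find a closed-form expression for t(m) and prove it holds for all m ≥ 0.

Claim: t(m) = -4^m − 2·3^m.

Base case: t(0) = -3, and -4^0 − 2·3^0 = -1 − 2 = -3.
Assume t(r) = -4^r − 2·3^r for some r ≥ 0.
Then t(r+1) = 4t(r) + 2·3^r = 4·(-4^r − 2·3^r) + 2·3^r = -4^{r+1} − 8·3^r + 2·3^r = -4^{r+1} − 6·3^r = -4^{r+1} − 2·3^{r+1}.
So the formula holds for r+1, and by induction t(m) = -4^m − 2·3^m for all m ≥ 0.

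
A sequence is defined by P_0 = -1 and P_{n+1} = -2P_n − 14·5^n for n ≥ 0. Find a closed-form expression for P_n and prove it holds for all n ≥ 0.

Claim: P_n = (-2)^n − 2·5^n.

Base case: P_0 = -1, and (-2)^0 − 2·5^0 = 1 − 2 = -1.
Assume P_j = (-2)^j − 2·5^j for some j ≥ 0.
Then P_{j+1} = -2P_j − 14·5^j = -2·((-2)^j − 2·5^j) − 14·5^j = (-2)^{j+1} + 4·5^j − 14·5^j = (-2)^{j+1} − 10·5^j = (-2)^{j+1} − 2·5^{j+1}.
So the formula holds for j+1, and by induction P_n = (-2)^n − 2·5^n for all n ≥ 0.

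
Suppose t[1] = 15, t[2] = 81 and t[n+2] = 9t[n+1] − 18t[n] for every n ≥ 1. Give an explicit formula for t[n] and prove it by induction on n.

Claim: t[n] = 2·6^n + 3^n.

Base cases: t[1] = 15 and 2·6^1 + 3^1 = 15; t[2] = 81 and 2·6^2 + 3^2 = 81.
Assume t[i] = 2·6^i + 3^i for all 1 ≤ i ≤ j, where j ≥ 2.
Then t[j+1] = 9t[j] − 18t[j−1] = 9·(2·6^j + 3^j) − 18·(2·6^{j−1} + 3^{j−1}) = 2·(9·6 − 18)6^{j−1} + (9·3 − 18)3^{j−1} = 72·6^{j−1} + 9·3^{j−1} = 2·6^{j+1} + 3^{j+1}.
Hence t[n] = 2·6^n + 3^n for every n ≥ 1, by strong induction.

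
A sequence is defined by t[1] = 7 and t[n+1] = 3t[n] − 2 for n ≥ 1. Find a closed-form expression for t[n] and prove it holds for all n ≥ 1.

Claim: t[n] = 2·3^n + 1.

Base case: t[1] = 7, and 2·3^1 + 1 = 6 + 1 = 7.
Assume t[r] = 2·3^r + 1 for some r ≥ 1.
Then t[r+1] = 3t[r] − 2 = 3·(2·3^r + 1) − 2 = 6·3^r + 3 − 2 = 2·3^{r+1} + 1.
This completes the inductive step, so t[n] = 2·3^n + 1 for all n ≥ 1.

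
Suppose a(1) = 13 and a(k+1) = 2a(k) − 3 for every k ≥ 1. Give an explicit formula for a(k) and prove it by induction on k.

Claim: a(k) = 5·2^k + 3.

Base case: a(1) = 13, and 5·2^1 + 3 = 10 + 3 = 13.
Assume a(m) = 5·2^m + 3 for some m ≥ 1.
Then a(m+1) = 2a(m) − 3 = 2·(5·2^m + 3) − 3 = 10·2^m + 6 − 3 = 5·2^{m+1} + 3.
By induction, a(k) = 5·2^k + 3 for all k ≥ 1.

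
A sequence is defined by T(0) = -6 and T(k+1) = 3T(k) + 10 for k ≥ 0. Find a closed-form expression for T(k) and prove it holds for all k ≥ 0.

Claim: T(k) = -3^k − 5.

Base case: T(0) = -6, and -3^0 − 5 = -1 − 5 = -6.
Assume T(r) = -3^r − 5 for some r ≥ 0.
Then T(r+1) = 3T(r) + 10 = 3·(-3^r − 5) + 10 = -3^{r+1} − 15 + 10 = -3^{r+1} − 5.
By induction, T(k) = -3^k − 5 for all k ≥ 0.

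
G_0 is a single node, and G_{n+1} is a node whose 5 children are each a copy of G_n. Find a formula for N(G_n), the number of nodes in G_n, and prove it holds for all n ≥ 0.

Claim: N(G_n) = (5^{n+1} − 1)/4.

Base case: N(G_0) = 1, and (5^{0+1} − 1)/4 = 1.
Assume N(G_r) = (5^{r+1} − 1)/4.
Then N(G_{r+1}) = 1 + 5N(G_r) = 1 + 5·(5^{r+1} − 1)/4 = 1 + (5^{r+2} − 5)/4 = (4 + 5^{r+2} − 5)/4 = (5^{r+2} − 1)/4.
So the formula holds for r+1, and by induction N(G_n) = (5^{n+1} − 1)/4 for all n ≥ 0.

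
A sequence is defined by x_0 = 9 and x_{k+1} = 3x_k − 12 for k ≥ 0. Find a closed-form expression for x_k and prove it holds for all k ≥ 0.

Claim: x_k = 3^{k+1} + 6.

Base case: x_0 = 9, and 3^{0+1} + 6 = 3 + 6 = 9.
Assume x_r = 3^{r+1} + 6 for some r ≥ 0.
Then x_{r+1} = 3x_r − 12 = 3·(3^{r+1} + 6) − 12 = 3^{r+2} + 18 − 12 = 3^{r+2} + 6.
This completes the inductive step, so x_k = 3^{k+1} + 6 for all k ≥ 0.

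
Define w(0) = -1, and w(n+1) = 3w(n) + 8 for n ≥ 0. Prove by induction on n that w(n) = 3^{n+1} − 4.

Base case: w(0) = -1, and 3^{0+1} − 4 = 3 − 4 = -1.
Assume w(k) = 3^{k+1} − 4 for some k ≥ 0.
Then w(k+1) = 3w(k) + 8 = 3·(3^{k+1} − 4) + 8 = 3^{k+2} − 12 + 8 = 3^{k+2} − 4.
So the formula holds for k+1, and by induction w(n) = 3^{n+1} − 4 for all n ≥ 0.

w(n) = 3^{n+1} − 4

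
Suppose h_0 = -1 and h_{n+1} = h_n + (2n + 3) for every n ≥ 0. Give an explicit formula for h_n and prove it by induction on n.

Claim: h_n = n^2 + 2n − 1.

Base case: h_0 = -1, and 0^2 + 2·0 − 1 = -1.
Assume h_j = j^2 + 2j − 1.
Then h_{j+1} = h_j + (2j + 3) = (j^2 + 2j − 1) + (2j + 3) = j^2 + 4j + 2,
and (j+1)^2 + 2·(j+1) − 1 = j^2 + 4j + 2.
Hence h_n = n^2 + 2n − 1 for every n ≥ 0, by induction.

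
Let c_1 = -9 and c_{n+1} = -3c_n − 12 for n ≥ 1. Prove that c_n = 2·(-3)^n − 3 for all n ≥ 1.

Base case: c_1 = -9, and 2·(-3)^1 − 3 = -6 − 3 = -9.
Assume c_m = 2·(-3)^m − 3 for some m ≥ 1.
Then c_{m+1} = -3c_m − 12 = -3·(2·(-3)^m − 3) − 12 = -6·(-3)^m + 9 − 12 = 2·(-3)^{m+1} − 3.
So the formula holds for m+1, and by induction c_n = 2·(-3)^n − 3 for all n ≥ 1.

c_n = 2·(-3)^n − 3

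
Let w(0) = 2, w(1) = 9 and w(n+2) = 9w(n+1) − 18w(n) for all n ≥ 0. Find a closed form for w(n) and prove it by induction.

Claim: w(n) = 3^n + 6^n.

Base cases: w(0) = 2 and 3^0 + 6^0 = 2; w(1) = 9 and 3^1 + 6^1 = 9.
Assume w(j) = 3^j + 6^j for all 0 ≤ j ≤ m, where m ≥ 1.
Then w(m+1) = 9w(m) − 18w(m−1) = 9·(3^m + 6^m) − 18·(3^{m−1} + 6^{m−1}) = (9·3 − 18)3^{m−1} + (9·6 − 18)6^{m−1} = 9·3^{m−1} + 36·6^{m−1} = 3^{m+1} + 6^{m+1}.
Hence w(n) = 3^n + 6^n for every n ≥ 0, by strong induction.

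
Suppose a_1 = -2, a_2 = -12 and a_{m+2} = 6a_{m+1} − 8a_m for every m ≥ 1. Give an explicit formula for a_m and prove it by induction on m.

Claim: a_m = -4^m + 2^m.

Base cases: a_1 = -2 and -4^1 + 2^1 = -2; a_2 = -12 and -4^2 + 2^2 = -12.
Assume a_j = -4^j + 2^j for all 1 ≤ j ≤ r, where r ≥ 2.
Then a_{r+1} = 6a_r − 8a_{r−1} = 6·(-4^r + 2^r) − 8·(-4^{r−1} + 2^{r−1}) = -(6·4 − 8)4^{r−1} + (6·2 − 8)2^{r−1} = -16·4^{r−1} + 4·2^{r−1} = -4^{r+1} + 2^{r+1}.
By strong induction, a_m = -4^m + 2^m for all m ≥ 1.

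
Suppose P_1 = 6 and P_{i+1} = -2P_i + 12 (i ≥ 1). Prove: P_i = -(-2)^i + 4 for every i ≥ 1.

Base case: P_1 = 6, and -(-2)^1 + 4 = 2 + 4 = 6.
Assume P_j = -(-2)^j + 4 for some j ≥ 1.
Then P_{j+1} = -2P_j + 12 = -2·(-(-2)^j + 4) + 12 = 2·(-2)^j − 8 + 12 = -(-2)^{j+1} + 4.
Hence P_i = -(-2)^i + 4 for every i ≥ 1, by induction.

P_i = -(-2)^i + 4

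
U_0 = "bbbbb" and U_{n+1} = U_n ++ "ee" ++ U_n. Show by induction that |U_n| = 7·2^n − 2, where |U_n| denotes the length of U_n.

Base case: |U_0| = 5, and 7·2^0 − 2 = 5.
Assume |U_m| = 7·2^m − 2.
Then |U_{m+1}| = |U_m| + 2 + |U_m| = 2|U_m| + 2 = 2(7·2^m − 2) + 2 = 7·2^{m+1} − 4 + 2 = 7·2^{m+1} − 2.
So the formula holds for m+1, and by induction |U_n| = 7·2^n − 2 for all n ≥ 0.

|U_n| = 7·2^n − 2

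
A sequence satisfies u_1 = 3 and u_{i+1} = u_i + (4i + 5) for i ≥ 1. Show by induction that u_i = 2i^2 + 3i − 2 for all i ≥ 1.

Base case: u_1 = 3, and 2·1^2 + 3·1 − 2 = 3.
Assume u_j = 2j^2 + 3j − 2.
Then u_{j+1} = u_j + (4j + 5) = (2j^2 + 3j − 2) + (4j + 5) = 2j^2 + 7j + 3,
and 2·(j+1)^2 + 3·(j+1) − 2 = 2j^2 + 7j + 3.
This completes the inductive step, so u_i = 2i^2 + 3i − 2 for all i ≥ 1.

u_i = 2i^2 + 3i − 2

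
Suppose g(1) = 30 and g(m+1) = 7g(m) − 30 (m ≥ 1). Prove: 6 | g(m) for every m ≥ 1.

Base case: g(1) = 30 = 6·5, so 6 | g(1).
Assume 6 | g(r), so g(r) = 6t for some integer t.
Then g(r+1) = 7g(r) − 30 = 7·(6t) − 30 = 6(7t − 5), so 6 | g(r+1).
So the property holds for r+1, and by induction 6 | g(m) for all m ≥ 1.

6 | g(m)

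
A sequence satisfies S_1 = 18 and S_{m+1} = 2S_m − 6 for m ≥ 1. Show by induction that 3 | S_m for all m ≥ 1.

Base case: S_1 = 18 = 3·6, so 3 | S_1.
Assume 3 | S_j, so S_j = 3t for some integer t.
Then S_{j+1} = 2S_j − 6 = 2·(3t) − 6 = 3(2t − 2), so 3 | S_{j+1}.
This completes the inductive step, so 3 | S_m for all m ≥ 1.

3 | S_m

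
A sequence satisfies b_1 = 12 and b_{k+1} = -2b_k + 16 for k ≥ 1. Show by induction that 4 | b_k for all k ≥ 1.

Base case: b_1 = 12 = 4·3, so 4 | b_1.
Assume 4 | b_m, so b_m = 4t for some integer t.
Then b_{m+1} = -2b_m + 16 = -2·(4t) + 16 = 4(-2t + 4), so 4 | b_{m+1}.
This completes the inductive step, so 4 | b_k for all k ≥ 1.

4 | b_k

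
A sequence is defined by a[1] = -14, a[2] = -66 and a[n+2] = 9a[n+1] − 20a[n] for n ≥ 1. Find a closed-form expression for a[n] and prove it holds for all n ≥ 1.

Claim: a[n] = -4^n − 2·5^n.

Base cases: a[1] = -14 and -4^1 − 2·5^1 = -14; a[2] = -66 and -4^2 − 2·5^2 = -66.
Assume a[i] = -4^i − 2·5^i for all 1 ≤ i ≤ j, where j ≥ 2.
Then a[j+1] = 9a[j] − 20a[j−1] = 9·(-4^j − 2·5^j) − 20·(-4^{j−1} − 2·5^{j−1}) = -(9·4 − 20)4^{j−1} − 2·(9·5 − 20)5^{j−1} = -16·4^{j−1} − 50·5^{j−1} = -4^{j+1} − 2·5^{j+1}.
So the formula holds for j+1, and by strong induction a[n] = -4^n − 2·5^n for all n ≥ 1.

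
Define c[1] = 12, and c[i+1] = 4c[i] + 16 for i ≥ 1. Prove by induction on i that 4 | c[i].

Base case: c[1] = 12 = 4·3, so 4 | c[1].
Assume 4 | c[j], so c[j] = 4t for some integer t.
Then c[j+1] = 4c[j] + 16 = 4·(4t) + 16 = 4(4t + 4), so 4 | c[j+1].
Hence 4 | c[i] for every i ≥ 1, by induction.

4 | c[i]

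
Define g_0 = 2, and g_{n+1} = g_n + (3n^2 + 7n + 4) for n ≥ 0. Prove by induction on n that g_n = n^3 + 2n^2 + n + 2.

Base case: g_0 = 2, and 0^3 + 2·0^2 + 0 + 2 = 2.
Assume g_k = k^3 + 2k^2 + k + 2.
Then g_{k+1} = g_k + (3k^2 + 7k + 4) = (k^3 + 2k^2 + k + 2) + (3k^2 + 7k + 4) = k^3 + 5k^2 + 8k + 6,
and (k+1)^3 + 2·(k+1)^2 + (k+1) + 2 = k^3 + 5k^2 + 8k + 6.
By induction, g_n = n^3 + 2n^2 + n + 2 for all n ≥ 0.

g_n = n^3 + 2n^2 + n + 2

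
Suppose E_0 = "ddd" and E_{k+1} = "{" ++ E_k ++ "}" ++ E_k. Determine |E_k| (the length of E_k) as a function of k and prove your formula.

Claim: |E_k| = 5·2^k − 2.

Base case: |E_0| = 3, and 5·2^0 − 2 = 3.
Assume |E_r| = 5·2^r − 2.
Then |E_{r+1}| = 1 + |E_r| + 1 + |E_r| = 2|E_r| + 2 = 2(5·2^r − 2) + 2 = 5·2^{r+1} − 4 + 2 = 5·2^{r+1} − 2.
This completes the inductive step, so |E_k| = 5·2^k − 2 for all k ≥ 0.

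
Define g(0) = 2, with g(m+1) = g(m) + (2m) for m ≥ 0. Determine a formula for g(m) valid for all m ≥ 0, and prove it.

Claim: g(m) = m^2 − m + 2.

Base case: g(0) = 2, and 0^2 − 0 + 2 = 2.
Assume g(r) = r^2 − r + 2.
Then g(r+1) = g(r) + (2r) = (r^2 − r + 2) + (2r) = r^2 + r + 2,
and (r+1)^2 − (r+1) + 2 = r^2 + r + 2.
This completes the inductive step, so g(m) = m^2 − m + 2 for all m ≥ 0.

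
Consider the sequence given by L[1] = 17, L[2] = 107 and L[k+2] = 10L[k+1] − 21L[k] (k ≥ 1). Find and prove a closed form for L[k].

Claim: L[k] = 3^k + 2·7^k.

Base cases: L[1] = 17 and 3^1 + 2·7^1 = 17; L[2] = 107 and 3^2 + 2·7^2 = 107.
Assume L[j] = 3^j + 2·7^j for all 1 ≤ j ≤ m, where m ≥ 2.
Then L[m+1] = 10L[m] − 21L[m−1] = 10·(3^m + 2·7^m) − 21·(3^{m−1} + 2·7^{m−1}) = (10·3 − 21)3^{m−1} + 2·(10·7 − 21)7^{m−1} = 9·3^{m−1} + 98·7^{m−1} = 3^{m+1} + 2·7^{m+1}.
So the formula holds for m+1, and by strong induction L[k] = 3^k + 2·7^k for all k ≥ 1.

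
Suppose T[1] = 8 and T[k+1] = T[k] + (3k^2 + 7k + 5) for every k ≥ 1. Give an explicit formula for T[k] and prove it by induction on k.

Claim: T[k] = k^3 + 2k^2 + 2k + 3.

Base case: T[1] = 8, and 1^3 + 2·1^2 + 2·1 + 3 = 8.
Assume T[m] = m^3 + 2m^2 + 2m + 3.
Then T[m+1] = T[m] + (3m^2 + 7m + 5) = (m^3 + 2m^2 + 2m + 3) + (3m^2 + 7m + 5) = m^3 + 5m^2 + 9m + 8,
and (m+1)^3 + 2·(m+1)^2 + 2·(m+1) + 3 = m^3 + 5m^2 + 9m + 8.
Hence T[k] = k^3 + 2k^2 + 2k + 3 for every k ≥ 1, by induction.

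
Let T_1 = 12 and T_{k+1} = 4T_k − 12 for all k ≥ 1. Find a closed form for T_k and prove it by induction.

Claim: T_k = 2·4^k + 4.

Base case: T_1 = 12, and 2·4^1 + 4 = 8 + 4 = 12.
Assume T_m = 2·4^m + 4 for some m ≥ 1.
Then T_{m+1} = 4T_m − 12 = 4·(2·4^m + 4) − 12 = 8·4^m + 16 − 12 = 2·4^{m+1} + 4.
By induction, T_k = 2·4^k + 4 for all k ≥ 1.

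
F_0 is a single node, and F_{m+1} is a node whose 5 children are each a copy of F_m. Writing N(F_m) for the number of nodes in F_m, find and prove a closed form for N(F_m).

Claim: N(F_m) = (5^{m+1} − 1)/4.

Base case: N(F_0) = 1, and (5^{0+1} − 1)/4 = 1.
Assume N(F_j) = (5^{j+1} − 1)/4.
Then N(F_{j+1}) = 1 + 5N(F_j) = 1 + 5·(5^{j+1} − 1)/4 = 1 + (5^{j+2} − 5)/4 = (4 + 5^{j+2} − 5)/4 = (5^{j+2} − 1)/4.
By induction, N(F_m) = (5^{m+1} − 1)/4 for all m ≥ 0.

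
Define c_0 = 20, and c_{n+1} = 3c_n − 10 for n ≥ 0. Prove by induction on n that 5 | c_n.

Base case: c_0 = 20 = 5·4, so 5 | c_0.
Assume 5 | c_k, so c_k = 5t for some integer t.
Then c_{k+1} = 3c_k − 10 = 3·(5t) − 10 = 5(3t − 2), so 5 | c_{k+1}.
By induction, 5 | c_n for all n ≥ 0.

5 | c_n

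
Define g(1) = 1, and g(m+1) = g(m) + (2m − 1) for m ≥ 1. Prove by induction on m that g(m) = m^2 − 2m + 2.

Base case: g(1) = 1, and 1^2 − 2·1 + 2 = 1.
Assume g(k) = k^2 − 2k + 2.
Then g(k+1) = g(k) + (2k − 1) = (k^2 − 2k + 2) + (2k − 1) = k^2 + 1,
and (k+1)^2 − 2·(k+1) + 2 = k^2 + 1.
This completes the inductive step, so g(m) = m^2 − 2m + 2 for all m ≥ 1.

g(m) = m^2 − 2m + 2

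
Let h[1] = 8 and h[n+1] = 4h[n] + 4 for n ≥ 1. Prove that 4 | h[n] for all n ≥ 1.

Base case: h[1] = 8 = 4·2, so 4 | h[1].
Assume 4 | h[m], so h[m] = 4t for some integer t.
Then h[m+1] = 4h[m] + 4 = 4·(4t) + 4 = 4(4t + 1), so 4 | h[m+1].
So the property holds for m+1, and by induction 4 | h[n] for all n ≥ 1.

4 | h[n]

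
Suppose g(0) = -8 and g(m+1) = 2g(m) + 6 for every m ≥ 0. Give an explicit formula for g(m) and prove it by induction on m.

Claim: g(m) = -2^{m+1} − 6.

Base case: g(0) = -8, and -2^{0+1} − 6 = -2 − 6 = -8.
Assume g(j) = -2^{j+1} − 6 for some j ≥ 0.
Then g(j+1) = 2g(j) + 6 = 2·(-2^{j+1} − 6) + 6 = -2^{j+2} − 12 + 6 = -2^{j+2} − 6.
By induction, g(m) = -2^{m+1} − 6 for all m ≥ 0.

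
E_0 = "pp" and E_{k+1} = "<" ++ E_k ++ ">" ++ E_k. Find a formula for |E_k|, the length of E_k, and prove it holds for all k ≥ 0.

Claim: |E_k| = 2^{k+2} − 2.

Base case: |E_0| = 2, and 2^{0+2} − 2 = 2.
Assume |E_j| = 2^{j+2} − 2.
Then |E_{j+1}| = 1 + |E_j| + 1 + |E_j| = 2|E_j| + 2 = 2(2^{j+2} − 2) + 2 = 2^{j+3} − 4 + 2 = 2^{j+3} − 2.
So the formula holds for j+1, and by induction |E_k| = 2^{k+2} − 2 for all k ≥ 0.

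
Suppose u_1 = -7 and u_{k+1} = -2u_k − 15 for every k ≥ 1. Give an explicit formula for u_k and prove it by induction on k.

Claim: u_k = (-2)^k − 5.

Base case: u_1 = -7, and (-2)^1 − 5 = -2 − 5 = -7.
Assume u_m = (-2)^m − 5 for some m ≥ 1.
Then u_{m+1} = -2u_m − 15 = -2·((-2)^m − 5) − 15 = -2·(-2)^m + 10 − 15 = (-2)^{m+1} − 5.
Hence u_k = (-2)^k − 5 for every k ≥ 1, by induction.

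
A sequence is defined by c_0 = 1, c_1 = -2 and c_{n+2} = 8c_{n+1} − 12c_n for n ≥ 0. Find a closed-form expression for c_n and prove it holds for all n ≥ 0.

Claim: c_n = -6^n + 2·2^n.

Base cases: c_0 = 1 and -6^0 + 2·2^0 = 1; c_1 = -2 and -6^1 + 2·2^1 = -2.
Assume c_j = -6^j + 2·2^j for all 0 ≤ j ≤ m, where m ≥ 1.
Then c_{m+1} = 8c_m − 12c_{m−1} = 8·(-6^m + 2·2^m) − 12·(-6^{m−1} + 2·2^{m−1}) = -(8·6 − 12)6^{m−1} + 2·(8·2 − 12)2^{m−1} = -36·6^{m−1} + 8·2^{m−1} = -6^{m+1} + 2·2^{m+1}.
Hence c_n = -6^n + 2·2^n for every n ≥ 0, by strong induction.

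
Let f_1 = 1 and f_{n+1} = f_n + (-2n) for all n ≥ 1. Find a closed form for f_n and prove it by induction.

Claim: f_n = -n^2 + n + 1.

Base case: f_1 = 1, and -1^2 + 1 + 1 = 1.
Assume f_j = -j^2 + j + 1.
Then f_{j+1} = f_j + (-2j) = (-j^2 + j + 1) + (-2j) = -j^2 − j + 1,
and -(j+1)^2 + (j+1) + 1 = -j^2 − j + 1.
Hence f_n = -n^2 + n + 1 for every n ≥ 1, by induction.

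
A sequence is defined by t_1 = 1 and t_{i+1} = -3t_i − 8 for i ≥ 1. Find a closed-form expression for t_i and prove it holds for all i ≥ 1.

Claim: t_i = -(-3)^i − 2.

Base case: t_1 = 1, and -(-3)^1 − 2 = 3 − 2 = 1.
Assume t_j = -(-3)^j − 2 for some j ≥ 1.
Then t_{j+1} = -3t_j − 8 = -3·(-(-3)^j − 2) − 8 = 3·(-3)^j + 6 − 8 = -(-3)^{j+1} − 2.
This completes the inductive step, so t_i = -(-3)^i − 2 for all i ≥ 1.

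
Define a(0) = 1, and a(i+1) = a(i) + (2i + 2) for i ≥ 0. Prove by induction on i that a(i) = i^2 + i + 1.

Base case: a(0) = 1, and 0^2 + 0 + 1 = 1.
Assume a(r) = r^2 + r + 1.
Then a(r+1) = a(r) + (2r + 2) = (r^2 + r + 1) + (2r + 2) = r^2 + 3r + 3,
and (r+1)^2 + (r+1) + 1 = r^2 + 3r + 3.
This completes the inductive step, so a(i) = i^2 + i + 1 for all i ≥ 0.

a(i) = i^2 + i + 1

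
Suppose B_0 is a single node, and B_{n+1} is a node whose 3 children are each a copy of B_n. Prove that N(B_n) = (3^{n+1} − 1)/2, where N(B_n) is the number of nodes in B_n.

Base case: N(B_0) = 1, and (3^{0+1} − 1)/2 = 1.
Assume N(B_j) = (3^{j+1} − 1)/2.
Then N(B_{j+1}) = 1 + 3N(B_j) = 1 + 3·(3^{j+1} − 1)/2 = 1 + (3^{j+2} − 3)/2 = (2 + 3^{j+2} − 3)/2 = (3^{j+2} − 1)/2.
This completes the inductive step, so N(B_n) = (3^{n+1} − 1)/2 for all n ≥ 0.

N(B_n) = (3^{n+1} − 1)/2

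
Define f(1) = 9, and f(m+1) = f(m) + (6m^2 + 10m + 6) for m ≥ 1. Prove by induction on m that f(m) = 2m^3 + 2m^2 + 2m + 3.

Base case: f(1) = 9, and 2·1^3 + 2·1^2 + 2·1 + 3 = 9.
Assume f(k) = 2k^3 + 2k^2 + 2k + 3.
Then f(k+1) = f(k) + (6k^2 + 10k + 6) = (2k^3 + 2k^2 + 2k + 3) + (6k^2 + 10k + 6) = 2k^3 + 8k^2 + 12k + 9,
and 2·(k+1)^3 + 2·(k+1)^2 + 2·(k+1) + 3 = 2k^3 + 8k^2 + 12k + 9.
By induction, f(m) = 2m^3 + 2m^2 + 2m + 3 for all m ≥ 1.

f(m) = 2m^3 + 2m^2 + 2m + 3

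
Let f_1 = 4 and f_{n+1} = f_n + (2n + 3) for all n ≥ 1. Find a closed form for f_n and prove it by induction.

Claim: f_n = n^2 + 2n + 1.

Base case: f_1 = 4, and 1^2 + 2·1 + 1 = 4.
Assume f_r = r^2 + 2r + 1.
Then f_{r+1} = f_r + (2r + 3) = (r^2 + 2r + 1) + (2r + 3) = r^2 + 4r + 4,
and (r+1)^2 + 2·(r+1) + 1 = r^2 + 4r + 4.
By induction, f_n = n^2 + 2n + 1 for all n ≥ 1.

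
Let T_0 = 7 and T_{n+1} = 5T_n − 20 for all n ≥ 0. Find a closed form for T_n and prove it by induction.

Claim: T_n = 2·5^n + 5.

Base case: T_0 = 7, and 2·5^0 + 5 = 2 + 5 = 7.
Assume T_m = 2·5^m + 5 for some m ≥ 0.
Then T_{m+1} = 5T_m − 20 = 5·(2·5^m + 5) − 20 = 10·5^m + 25 − 20 = 2·5^{m+1} + 5.
Hence T_n = 2·5^n + 5 for every n ≥ 0, by induction.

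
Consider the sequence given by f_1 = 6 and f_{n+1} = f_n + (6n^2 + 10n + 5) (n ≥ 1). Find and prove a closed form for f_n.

Claim: f_n = 2n^3 + 2n^2 + n + 1.

Base case: f_1 = 6, and 2·1^3 + 2·1^2 + 1 + 1 = 6.
Assume f_k = 2k^3 + 2k^2 + k + 1.
Then f_{k+1} = f_k + (6k^2 + 10k + 5) = (2k^3 + 2k^2 + k + 1) + (6k^2 + 10k + 5) = 2k^3 + 8k^2 + 11k + 6,
and 2·(k+1)^3 + 2·(k+1)^2 + (k+1) + 1 = 2k^3 + 8k^2 + 11k + 6.
Hence f_n = 2n^3 + 2n^2 + n + 1 for every n ≥ 1, by induction.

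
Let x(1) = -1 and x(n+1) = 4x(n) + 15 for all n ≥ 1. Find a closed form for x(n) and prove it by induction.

Claim: x(n) = 4^n − 5.

Base case: x(1) = -1, and 4^1 − 5 = 4 − 5 = -1.
Assume x(j) = 4^j − 5 for some j ≥ 1.
Then x(j+1) = 4x(j) + 15 = 4·(4^j − 5) + 15 = 4^{j+1} − 20 + 15 = 4^{j+1} − 5.
So the formula holds for j+1, and by induction x(n) = 4^n − 5 for all n ≥ 1.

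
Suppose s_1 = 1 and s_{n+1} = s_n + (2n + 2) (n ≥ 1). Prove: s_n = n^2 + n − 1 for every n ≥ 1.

Base case: s_1 = 1, and 1^2 + 1 − 1 = 1.
Assume s_m = m^2 + m − 1.
Then s_{m+1} = s_m + (2m + 2) = (m^2 + m − 1) + (2m + 2) = m^2 + 3m + 1,
and (m+1)^2 + (m+1) − 1 = m^2 + 3m + 1.
This completes the inductive step, so s_n = n^2 + n − 1 for all n ≥ 1.

s_n = n^2 + n − 1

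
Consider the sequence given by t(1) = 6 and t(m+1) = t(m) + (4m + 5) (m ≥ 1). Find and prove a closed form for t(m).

Claim: t(m) = 2m^2 + 3m + 1.

Base case: t(1) = 6, and 2·1^2 + 3·1 + 1 = 6.
Assume t(k) = 2k^2 + 3k + 1.
Then t(k+1) = t(k) + (4k + 5) = (2k^2 + 3k + 1) + (4k + 5) = 2k^2 + 7k + 6,
and 2·(k+1)^2 + 3·(k+1) + 1 = 2k^2 + 7k + 6.
Hence t(m) = 2m^2 + 3m + 1 for every m ≥ 1, by induction.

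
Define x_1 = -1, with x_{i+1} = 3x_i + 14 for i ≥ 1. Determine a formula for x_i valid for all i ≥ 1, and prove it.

Claim: x_i = 2·3^i − 7.

Base case: x_1 = -1, and 2·3^1 − 7 = 6 − 7 = -1.
Assume x_k = 2·3^k − 7 for some k ≥ 1.
Then x_{k+1} = 3x_k + 14 = 3·(2·3^k − 7) + 14 = 6·3^k − 21 + 14 = 2·3^{k+1} − 7.
By induction, x_i = 2·3^i − 7 for all i ≥ 1.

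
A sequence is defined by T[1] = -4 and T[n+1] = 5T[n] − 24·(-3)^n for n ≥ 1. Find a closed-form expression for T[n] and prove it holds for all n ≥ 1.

Claim: T[n] = 5^n + 3·(-3)^n.

Base case: T[1] = -4, and 5^1 + 3·(-3)^1 = 5 − 9 = -4.
Assume T[k] = 5^k + 3·(-3)^k for some k ≥ 1.
Then T[k+1] = 5T[k] − 24·(-3)^k = 5·(5^k + 3·(-3)^k) − 24·(-3)^k = 5^{k+1} + 15·(-3)^k − 24·(-3)^k = 5^{k+1} − 9·(-3)^k = 5^{k+1} + 3·(-3)^{k+1}.
By induction, T[n] = 5^n + 3·(-3)^n for all n ≥ 1.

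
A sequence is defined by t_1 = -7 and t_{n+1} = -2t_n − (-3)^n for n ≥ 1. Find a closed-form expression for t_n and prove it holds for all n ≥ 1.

Claim: t_n = 2·(-2)^n + (-3)^n.

Base case: t_1 = -7, and 2·(-2)^1 + (-3)^1 = -4 − 3 = -7.
Assume t_r = 2·(-2)^r + (-3)^r for some r ≥ 1.
Then t_{r+1} = -2t_r − (-3)^r = -2·(2·(-2)^r + (-3)^r) − (-3)^r = 2·(-2)^{r+1} − 2·(-3)^r − (-3)^r = 2·(-2)^{r+1} − 3·(-3)^r = 2·(-2)^{r+1} + (-3)^{r+1}.
So the formula holds for r+1, and by induction t_n = 2·(-2)^n + (-3)^n for all n ≥ 1.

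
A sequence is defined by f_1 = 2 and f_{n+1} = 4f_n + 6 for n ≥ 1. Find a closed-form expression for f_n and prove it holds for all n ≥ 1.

Claim: f_n = 4^n − 2.

Base case: f_1 = 2, and 4^1 − 2 = 4 − 2 = 2.
Assume f_j = 4^j − 2 for some j ≥ 1.
Then f_{j+1} = 4f_j + 6 = 4·(4^j − 2) + 6 = 4^{j+1} − 8 + 6 = 4^{j+1} − 2.
So the formula holds for j+1, and by induction f_n = 4^n − 2 for all n ≥ 1.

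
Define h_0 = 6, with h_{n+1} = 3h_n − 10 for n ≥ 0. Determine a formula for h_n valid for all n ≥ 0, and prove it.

Claim: h_n = 3^n + 5.

Base case: h_0 = 6, and 3^0 + 5 = 1 + 5 = 6.
Assume h_k = 3^k + 5 for some k ≥ 0.
Then h_{k+1} = 3h_k − 10 = 3·(3^k + 5) − 10 = 3^{k+1} + 15 − 10 = 3^{k+1} + 5.
By induction, h_n = 3^n + 5 for all n ≥ 0.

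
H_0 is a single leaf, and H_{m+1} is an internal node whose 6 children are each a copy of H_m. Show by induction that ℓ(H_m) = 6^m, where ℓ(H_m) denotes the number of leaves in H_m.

Base case: ℓ(H_0) = 1, and 6^0 = 1.
Assume ℓ(H_k) = 6^k.
Then ℓ(H_{k+1}) = 6·ℓ(H_k) = 6·6^k = 6^{k+1}.
Hence ℓ(H_m) = 6^m for every m ≥ 0, by induction.

ℓ(H_m) = 6^m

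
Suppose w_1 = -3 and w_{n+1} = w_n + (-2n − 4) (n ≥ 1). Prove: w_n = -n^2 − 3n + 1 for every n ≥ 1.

Base case: w_1 = -3, and -1^2 − 3·1 + 1 = -3.
Assume w_j = -j^2 − 3j + 1.
Then w_{j+1} = w_j + (-2j − 4) = (-j^2 − 3j + 1) + (-2j − 4) = -j^2 − 5j − 3,
and -(j+1)^2 − 3·(j+1) + 1 = -j^2 − 5j − 3.
This completes the inductive step, so w_n = -n^2 − 3n + 1 for all n ≥ 1.

w_n = -n^2 − 3n + 1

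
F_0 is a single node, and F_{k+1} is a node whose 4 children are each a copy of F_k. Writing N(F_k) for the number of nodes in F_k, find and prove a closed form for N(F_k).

Claim: N(F_k) = (4^{k+1} − 1)/3.

Base case: N(F_0) = 1, and (4^{0+1} − 1)/3 = 1.
Assume N(F_m) = (4^{m+1} − 1)/3.
Then N(F_{m+1}) = 1 + 4N(F_m) = 1 + 4·(4^{m+1} − 1)/3 = 1 + (4^{m+2} − 4)/3 = (3 + 4^{m+2} − 4)/3 = (4^{m+2} − 1)/3.
By induction, N(F_k) = (4^{k+1} − 1)/3 for all k ≥ 0.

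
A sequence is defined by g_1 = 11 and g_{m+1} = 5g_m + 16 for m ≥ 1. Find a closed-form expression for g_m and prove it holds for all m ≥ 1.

Claim: g_m = 3·5^m − 4.

Base case: g_1 = 11, and 3·5^1 − 4 = 15 − 4 = 11.
Assume g_r = 3·5^r − 4 for some r ≥ 1.
Then g_{r+1} = 5g_r + 16 = 5·(3·5^r − 4) + 16 = 15·5^r − 20 + 16 = 3·5^{r+1} − 4.
Hence g_m = 3·5^m − 4 for every m ≥ 1, by induction.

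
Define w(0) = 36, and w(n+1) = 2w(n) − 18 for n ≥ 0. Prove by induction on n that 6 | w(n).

Base case: w(0) = 36 = 6·6, so 6 | w(0).
Assume 6 | w(m), so w(m) = 6t for some integer t.
Then w(m+1) = 2w(m) − 18 = 2·(6t) − 18 = 6(2t − 3), so 6 | w(m+1).
By induction, 6 | w(n) for all n ≥ 0.

6 | w(n)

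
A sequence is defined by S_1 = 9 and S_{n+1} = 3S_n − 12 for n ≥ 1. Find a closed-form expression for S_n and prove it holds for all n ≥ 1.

Claim: S_n = 3^n + 6.

Base case: S_1 = 9, and 3^1 + 6 = 3 + 6 = 9.
Assume S_j = 3^j + 6 for some j ≥ 1.
Then S_{j+1} = 3S_j − 12 = 3·(3^j + 6) − 12 = 3^{j+1} + 18 − 12 = 3^{j+1} + 6.
So the formula holds for j+1, and by induction S_n = 3^n + 6 for all n ≥ 1.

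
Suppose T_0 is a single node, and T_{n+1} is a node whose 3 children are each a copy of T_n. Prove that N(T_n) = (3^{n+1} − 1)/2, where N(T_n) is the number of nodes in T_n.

Base case: N(T_0) = 1, and (3^{0+1} − 1)/2 = 1.
Assume N(T_r) = (3^{r+1} − 1)/2.
Then N(T_{r+1}) = 1 + 3N(T_r) = 1 + 3·(3^{r+1} − 1)/2 = 1 + (3^{r+2} − 3)/2 = (2 + 3^{r+2} − 3)/2 = (3^{r+2} − 1)/2.
Hence N(T_n) = (3^{n+1} − 1)/2 for every n ≥ 0, by induction.

N(T_n) = (3^{n+1} − 1)/2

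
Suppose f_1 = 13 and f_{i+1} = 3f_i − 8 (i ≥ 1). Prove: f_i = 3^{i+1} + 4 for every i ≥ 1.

Base case: f_1 = 13, and 3^{1+1} + 4 = 9 + 4 = 13.
Assume f_k = 3^{k+1} + 4 for some k ≥ 1.
Then f_{k+1} = 3f_k − 8 = 3·(3^{k+1} + 4) − 8 = 3^{k+2} + 12 − 8 = 3^{k+2} + 4.
Hence f_i = 3^{i+1} + 4 for every i ≥ 1, by induction.

f_i = 3^{i+1} + 4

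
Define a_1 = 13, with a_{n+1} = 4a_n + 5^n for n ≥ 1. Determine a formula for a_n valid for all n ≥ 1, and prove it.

Claim: a_n = 2·4^n + 5^n.

Base case: a_1 = 13, and 2·4^1 + 5^1 = 8 + 5 = 13.
Assume a_j = 2·4^j + 5^j for some j ≥ 1.
Then a_{j+1} = 4a_j + 5^j = 4·(2·4^j + 5^j) + 5^j = 2·4^{j+1} + 4·5^j + 5^j = 2·4^{j+1} + 5·5^j = 2·4^{j+1} + 5^{j+1}.
By induction, a_n = 2·4^n + 5^n for all n ≥ 1.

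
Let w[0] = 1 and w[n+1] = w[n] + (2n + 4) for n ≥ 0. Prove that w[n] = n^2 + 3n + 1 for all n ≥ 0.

Base case: w[0] = 1, and 0^2 + 3·0 + 1 = 1.
Assume w[j] = j^2 + 3j + 1.
Then w[j+1] = w[j] + (2j + 4) = (j^2 + 3j + 1) + (2j + 4) = j^2 + 5j + 5,
and (j+1)^2 + 3·(j+1) + 1 = j^2 + 5j + 5.
Hence w[n] = n^2 + 3n + 1 for every n ≥ 0, by induction.

w[n] = n^2 + 3n + 1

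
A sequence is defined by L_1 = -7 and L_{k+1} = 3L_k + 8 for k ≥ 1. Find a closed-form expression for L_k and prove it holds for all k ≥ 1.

Claim: L_k = -3^k − 4.

Base case: L_1 = -7, and -3^1 − 4 = -3 − 4 = -7.
Assume L_m = -3^m − 4 for some m ≥ 1.
Then L_{m+1} = 3L_m + 8 = 3·(-3^m − 4) + 8 = -3^{m+1} − 12 + 8 = -3^{m+1} − 4.
So the formula holds for m+1, and by induction L_k = -3^k − 4 for all k ≥ 1.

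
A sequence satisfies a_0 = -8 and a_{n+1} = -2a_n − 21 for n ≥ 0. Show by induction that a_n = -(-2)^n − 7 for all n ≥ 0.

Base case: a_0 = -8, and -(-2)^0 − 7 = -1 − 7 = -8.
Assume a_j = -(-2)^j − 7 for some j ≥ 0.
Then a_{j+1} = -2a_j − 21 = -2·(-(-2)^j − 7) − 21 = 2·(-2)^j + 14 − 21 = -(-2)^{j+1} − 7.
By induction, a_n = -(-2)^n − 7 for all n ≥ 0.

a_n = -(-2)^n − 7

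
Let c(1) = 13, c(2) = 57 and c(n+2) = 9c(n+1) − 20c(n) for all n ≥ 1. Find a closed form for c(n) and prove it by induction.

Claim: c(n) = 2·4^n + 5^n.

Base cases: c(1) = 13 and 2·4^1 + 5^1 = 13; c(2) = 57 and 2·4^2 + 5^2 = 57.
Assume c(j) = 2·4^j + 5^j for all 1 ≤ j ≤ r, where r ≥ 2.
Then c(r+1) = 9c(r) − 20c(r−1) = 9·(2·4^r + 5^r) − 20·(2·4^{r−1} + 5^{r−1}) = 2·(9·4 − 20)4^{r−1} + (9·5 − 20)5^{r−1} = 32·4^{r−1} + 25·5^{r−1} = 2·4^{r+1} + 5^{r+1}.
Hence c(n) = 2·4^n + 5^n for every n ≥ 1, by strong induction.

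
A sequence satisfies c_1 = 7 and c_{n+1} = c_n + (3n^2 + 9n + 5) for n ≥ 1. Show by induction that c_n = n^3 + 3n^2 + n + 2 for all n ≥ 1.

Base case: c_1 = 7, and 1^3 + 3·1^2 + 1 + 2 = 7.
Assume c_j = j^3 + 3j^2 + j + 2.
Then c_{j+1} = c_j + (3j^2 + 9j + 5) = (j^3 + 3j^2 + j + 2) + (3j^2 + 9j + 5) = j^3 + 6j^2 + 10j + 7,
and (j+1)^3 + 3·(j+1)^2 + (j+1) + 2 = j^3 + 6j^2 + 10j + 7.
By induction, c_n = n^3 + 3n^2 + n + 2 for all n ≥ 1.

c_n = n^3 + 3n^2 + n + 2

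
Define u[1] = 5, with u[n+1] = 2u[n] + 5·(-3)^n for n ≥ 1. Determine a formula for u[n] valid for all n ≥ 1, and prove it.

Claim: u[n] = 2^n − (-3)^n.

Base case: u[1] = 5, and 2^1 − (-3)^1 = 2 + 3 = 5.
Assume u[k] = 2^k − (-3)^k for some k ≥ 1.
Then u[k+1] = 2u[k] + 5·(-3)^k = 2·(2^k − (-3)^k) + 5·(-3)^k = 2^{k+1} − 2·(-3)^k + 5·(-3)^k = 2^{k+1} + 3·(-3)^k = 2^{k+1} − (-3)^{k+1}.
Hence u[n] = 2^n − (-3)^n for every n ≥ 1, by induction.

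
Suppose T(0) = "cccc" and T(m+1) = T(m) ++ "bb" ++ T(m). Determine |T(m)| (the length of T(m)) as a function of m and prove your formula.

Claim: |T(m)| = 6·2^m − 2.

Base case: |T(0)| = 4, and 6·2^0 − 2 = 4.
Assume |T(k)| = 6·2^k − 2.
Then |T(k+1)| = |T(k)| + 2 + |T(k)| = 2|T(k)| + 2 = 2(6·2^k − 2) + 2 = 6·2^{k+1} − 4 + 2 = 6·2^{k+1} − 2.
So the formula holds for k+1, and by induction |T(m)| = 6·2^m − 2 for all m ≥ 0.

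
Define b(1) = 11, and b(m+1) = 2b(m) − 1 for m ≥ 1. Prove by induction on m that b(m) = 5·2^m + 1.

Base case: b(1) = 11, and 5·2^1 + 1 = 10 + 1 = 11.
Assume b(j) = 5·2^j + 1 for some j ≥ 1.
Then b(j+1) = 2b(j) − 1 = 2·(5·2^j + 1) − 1 = 10·2^j + 2 − 1 = 5·2^{j+1} + 1.
By induction, b(m) = 5·2^m + 1 for all m ≥ 1.

b(m) = 5·2^m + 1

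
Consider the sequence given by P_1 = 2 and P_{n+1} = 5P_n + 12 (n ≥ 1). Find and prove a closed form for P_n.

Claim: P_n = 5^n − 3.

Base case: P_1 = 2, and 5^1 − 3 = 5 − 3 = 2.
Assume P_m = 5^m − 3 for some m ≥ 1.
Then P_{m+1} = 5P_m + 12 = 5·(5^m − 3) + 12 = 5^{m+1} − 15 + 12 = 5^{m+1} − 3.
Hence P_n = 5^n − 3 for every n ≥ 1, by induction.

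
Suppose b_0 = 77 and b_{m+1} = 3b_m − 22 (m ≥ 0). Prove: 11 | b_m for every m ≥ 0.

Base case: b_0 = 77 = 11·7, so 11 | b_0.
Assume 11 | b_r, so b_r = 11t for some integer t.
Then b_{r+1} = 3b_r − 22 = 3·(11t) − 22 = 11(3t − 2), so 11 | b_{r+1}.
By induction, 11 | b_m for all m ≥ 0.

11 | b_m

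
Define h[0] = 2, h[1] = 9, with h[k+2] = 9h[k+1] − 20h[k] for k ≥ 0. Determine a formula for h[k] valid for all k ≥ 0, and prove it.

Claim: h[k] = 5^k + 4^k.

Base cases: h[0] = 2 and 5^0 + 4^0 = 2; h[1] = 9 and 5^1 + 4^1 = 9.
Assume h[j] = 5^j + 4^j for all 0 ≤ j ≤ m, where m ≥ 1.
Then h[m+1] = 9h[m] − 20h[m−1] = 9·(5^m + 4^m) − 20·(5^{m−1} + 4^{m−1}) = (9·5 − 20)5^{m−1} + (9·4 − 20)4^{m−1} = 25·5^{m−1} + 16·4^{m−1} = 5^{m+1} + 4^{m+1}.
This completes the inductive step, so h[k] = 5^k + 4^k for all k ≥ 0.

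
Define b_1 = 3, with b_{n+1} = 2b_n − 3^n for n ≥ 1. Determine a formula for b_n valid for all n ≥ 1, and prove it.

Claim: b_n = 3·2^n − 3^n.

Base case: b_1 = 3, and 3·2^1 − 3^1 = 6 − 3 = 3.
Assume b_j = 3·2^j − 3^j for some j ≥ 1.
Then b_{j+1} = 2b_j − 3^j = 2·(3·2^j − 3^j) − 3^j = 3·2^{j+1} − 2·3^j − 3^j = 3·2^{j+1} − 3·3^j = 3·2^{j+1} − 3^{j+1}.
So the formula holds for j+1, and by induction b_n = 3·2^n − 3^n for all n ≥ 1.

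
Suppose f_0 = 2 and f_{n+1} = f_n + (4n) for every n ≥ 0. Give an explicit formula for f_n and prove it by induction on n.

Claim: f_n = 2n^2 − 2n + 2.

Base case: f_0 = 2, and 2·0^2 − 2·0 + 2 = 2.
Assume f_k = 2k^2 − 2k + 2.
Then f_{k+1} = f_k + (4k) = (2k^2 − 2k + 2) + (4k) = 2k^2 + 2k + 2,
and 2·(k+1)^2 − 2·(k+1) + 2 = 2k^2 + 2k + 2.
By induction, f_n = 2n^2 − 2n + 2 for all n ≥ 0.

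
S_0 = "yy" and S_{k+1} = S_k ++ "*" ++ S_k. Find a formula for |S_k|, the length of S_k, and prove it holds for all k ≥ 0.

Claim: |S_k| = 3·2^k − 1.

Base case: |S_0| = 2, and 3·2^0 − 1 = 2.
Assume |S_j| = 3·2^j − 1.
Then |S_{j+1}| = |S_j| + 1 + |S_j| = 2|S_j| + 1 = 2(3·2^j − 1) + 1 = 3·2^{j+1} − 2 + 1 = 3·2^{j+1} − 1.
By induction, |S_k| = 3·2^k − 1 for all k ≥ 0.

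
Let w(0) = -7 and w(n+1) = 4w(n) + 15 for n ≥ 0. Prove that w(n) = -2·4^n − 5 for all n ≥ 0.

Base case: w(0) = -7, and -2·4^0 − 5 = -2 − 5 = -7.
Assume w(j) = -2·4^j − 5 for some j ≥ 0.
Then w(j+1) = 4w(j) + 15 = 4·(-2·4^j − 5) + 15 = -8·4^j − 20 + 15 = -2·4^{j+1} − 5.
By induction, w(n) = -2·4^n − 5 for all n ≥ 0.

w(n) = -2·4^n − 5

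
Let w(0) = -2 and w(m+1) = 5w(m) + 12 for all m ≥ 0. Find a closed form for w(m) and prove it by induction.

Claim: w(m) = 5^m − 3.

Base case: w(0) = -2, and 5^0 − 3 = 1 − 3 = -2.
Assume w(k) = 5^k − 3 for some k ≥ 0.
Then w(k+1) = 5w(k) + 12 = 5·(5^k − 3) + 12 = 5^{k+1} − 15 + 12 = 5^{k+1} − 3.
By induction, w(m) = 5^m − 3 for all m ≥ 0.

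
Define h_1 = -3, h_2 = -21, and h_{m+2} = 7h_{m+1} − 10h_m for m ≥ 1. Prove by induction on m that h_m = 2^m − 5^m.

Base cases: h_1 = -3 and 2^1 − 5^1 = -3; h_2 = -21 and 2^2 − 5^2 = -21.
Assume h_j = 2^j − 5^j for all 1 ≤ j ≤ k, where k ≥ 2.
Then h_{k+1} = 7h_k − 10h_{k−1} = 7·(2^k − 5^k) − 10·(2^{k−1} − 5^{k−1}) = (7·2 − 10)2^{k−1} − (7·5 − 10)5^{k−1} = 4·2^{k−1} − 25·5^{k−1} = 2^{k+1} − 5^{k+1}.
By strong induction, h_m = 2^m − 5^m for all m ≥ 1.

h_m = 2^m − 5^m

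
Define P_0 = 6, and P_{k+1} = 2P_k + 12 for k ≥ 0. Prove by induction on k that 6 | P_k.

Base case: P_0 = 6 = 6·1, so 6 | P_0.
Assume 6 | P_j, so P_j = 6t for some integer t.
Then P_{j+1} = 2P_j + 12 = 2·(6t) + 12 = 6(2t + 2), so 6 | P_{j+1}.
So the property holds for j+1, and by induction 6 | P_k for all k ≥ 0.

6 | P_k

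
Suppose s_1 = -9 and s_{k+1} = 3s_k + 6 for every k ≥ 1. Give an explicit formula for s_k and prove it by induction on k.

Claim: s_k = -2·3^k − 3.

Base case: s_1 = -9, and -2·3^1 − 3 = -6 − 3 = -9.
Assume s_j = -2·3^j − 3 for some j ≥ 1.
Then s_{j+1} = 3s_j + 6 = 3·(-2·3^j − 3) + 6 = -6·3^j − 9 + 6 = -2·3^{j+1} − 3.
Hence s_k = -2·3^k − 3 for every k ≥ 1, by induction.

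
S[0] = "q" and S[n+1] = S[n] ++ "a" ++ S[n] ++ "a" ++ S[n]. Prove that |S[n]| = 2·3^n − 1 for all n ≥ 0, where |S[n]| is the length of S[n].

Base case: |S[0]| = 1, and 2·3^0 − 1 = 1.
Assume |S[m]| = 2·3^m − 1.
Then |S[m+1]| = 3|S[m]| + 2 = 3(2·3^m − 1) + 2 = 2·3^{m+1} − 3 + 2 = 2·3^{m+1} − 1.
By induction, |S[n]| = 2·3^n − 1 for all n ≥ 0.

|S[n]| = 2·3^n − 1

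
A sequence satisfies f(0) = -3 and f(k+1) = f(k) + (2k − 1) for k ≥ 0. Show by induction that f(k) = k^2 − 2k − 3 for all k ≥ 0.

Base case: f(0) = -3, and 0^2 − 2·0 − 3 = -3.
Assume f(m) = m^2 − 2m − 3.
Then f(m+1) = f(m) + (2m − 1) = (m^2 − 2m − 3) + (2m − 1) = m^2 − 4,
and (m+1)^2 − 2·(m+1) − 3 = m^2 − 4.
This completes the inductive step, so f(k) = k^2 − 2k − 3 for all k ≥ 0.

f(k) = k^2 − 2k − 3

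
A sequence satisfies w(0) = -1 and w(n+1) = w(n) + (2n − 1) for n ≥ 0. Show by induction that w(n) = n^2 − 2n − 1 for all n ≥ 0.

Base case: w(0) = -1, and 0^2 − 2·0 − 1 = -1.
Assume w(r) = r^2 − 2r − 1.
Then w(r+1) = w(r) + (2r − 1) = (r^2 − 2r − 1) + (2r − 1) = r^2 − 2,
and (r+1)^2 − 2·(r+1) − 1 = r^2 − 2.
Hence w(n) = n^2 − 2n − 1 for every n ≥ 0, by induction.

w(n) = n^2 − 2n − 1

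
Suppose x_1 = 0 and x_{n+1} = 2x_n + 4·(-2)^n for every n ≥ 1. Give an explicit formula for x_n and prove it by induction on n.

Claim: x_n = -2^n − (-2)^n.

Base case: x_1 = 0, and -2^1 − (-2)^1 = -2 + 2 = 0.
Assume x_r = -2^r − (-2)^r for some r ≥ 1.
Then x_{r+1} = 2x_r + 4·(-2)^r = 2·(-2^r − (-2)^r) + 4·(-2)^r = -2^{r+1} − 2·(-2)^r + 4·(-2)^r = -2^{r+1} + 2·(-2)^r = -2^{r+1} − (-2)^{r+1}.
This completes the inductive step, so x_n = -2^n − (-2)^n for all n ≥ 1.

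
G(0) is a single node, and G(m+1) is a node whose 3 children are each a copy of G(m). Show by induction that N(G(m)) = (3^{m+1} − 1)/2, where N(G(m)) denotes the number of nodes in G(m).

Base case: N(G(0)) = 1, and (3^{0+1} − 1)/2 = 1.
Assume N(G(k)) = (3^{k+1} − 1)/2.
Then N(G(k+1)) = 1 + 3N(G(k)) = 1 + 3·(3^{k+1} − 1)/2 = 1 + (3^{k+2} − 3)/2 = (2 + 3^{k+2} − 3)/2 = (3^{k+2} − 1)/2.
Hence N(G(m)) = (3^{m+1} − 1)/2 for every m ≥ 0, by induction.

N(G(m)) = (3^{m+1} − 1)/2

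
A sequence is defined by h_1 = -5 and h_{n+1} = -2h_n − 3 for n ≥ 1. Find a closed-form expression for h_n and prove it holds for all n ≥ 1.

Claim: h_n = 2·(-2)^n − 1.

Base case: h_1 = -5, and 2·(-2)^1 − 1 = -4 − 1 = -5.
Assume h_m = 2·(-2)^m − 1 for some m ≥ 1.
Then h_{m+1} = -2h_m − 3 = -2·(2·(-2)^m − 1) − 3 = -4·(-2)^m + 2 − 3 = 2·(-2)^{m+1} − 1.
Hence h_n = 2·(-2)^n − 1 for every n ≥ 1, by induction.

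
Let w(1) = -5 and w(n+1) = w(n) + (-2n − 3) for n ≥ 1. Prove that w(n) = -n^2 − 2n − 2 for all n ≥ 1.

Base case: w(1) = -5, and -1^2 − 2·1 − 2 = -5.
Assume w(k) = -k^2 − 2k − 2.
Then w(k+1) = w(k) + (-2k − 3) = (-k^2 − 2k − 2) + (-2k − 3) = -k^2 − 4k − 5,
and -(k+1)^2 − 2·(k+1) − 2 = -k^2 − 4k − 5.
By induction, w(n) = -n^2 − 2n − 2 for all n ≥ 1.

w(n) = -n^2 − 2n − 2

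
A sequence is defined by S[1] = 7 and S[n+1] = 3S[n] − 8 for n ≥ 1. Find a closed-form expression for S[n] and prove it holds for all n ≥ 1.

Claim: S[n] = 3^n + 4.

Base case: S[1] = 7, and 3^1 + 4 = 3 + 4 = 7.
Assume S[k] = 3^k + 4 for some k ≥ 1.
Then S[k+1] = 3S[k] − 8 = 3·(3^k + 4) − 8 = 3^{k+1} + 12 − 8 = 3^{k+1} + 4.
Hence S[n] = 3^n + 4 for every n ≥ 1, by induction.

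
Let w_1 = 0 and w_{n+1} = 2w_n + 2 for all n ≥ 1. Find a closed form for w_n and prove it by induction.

Claim: w_n = 2^n − 2.

Base case: w_1 = 0, and 2^1 − 2 = 2 − 2 = 0.
Assume w_r = 2^r − 2 for some r ≥ 1.
Then w_{r+1} = 2w_r + 2 = 2·(2^r − 2) + 2 = 2^{r+1} − 4 + 2 = 2^{r+1} − 2.
So the formula holds for r+1, and by induction w_n = 2^n − 2 for all n ≥ 1.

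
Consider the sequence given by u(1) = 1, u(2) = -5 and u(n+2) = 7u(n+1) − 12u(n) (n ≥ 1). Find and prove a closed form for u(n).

Claim: u(n) = 3·3^n − 2·4^n.

Base cases: u(1) = 1 and 3·3^1 − 2·4^1 = 1; u(2) = -5 and 3·3^2 − 2·4^2 = -5.
Assume u(i) = 3·3^i − 2·4^i for all 1 ≤ i ≤ j, where j ≥ 2.
Then u(j+1) = 7u(j) − 12u(j−1) = 7·(3·3^j − 2·4^j) − 12·(3·3^{j−1} − 2·4^{j−1}) = 3·(7·3 − 12)3^{j−1} − 2·(7·4 − 12)4^{j−1} = 27·3^{j−1} − 32·4^{j−1} = 3·3^{j+1} − 2·4^{j+1}.
So the formula holds for j+1, and by strong induction u(n) = 3·3^n − 2·4^n for all n ≥ 1.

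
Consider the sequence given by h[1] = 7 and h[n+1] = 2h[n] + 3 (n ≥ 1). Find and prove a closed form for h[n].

Claim: h[n] = 5·2^n − 3.

Base case: h[1] = 7, and 5·2^1 − 3 = 10 − 3 = 7.
Assume h[m] = 5·2^m − 3 for some m ≥ 1.
Then h[m+1] = 2h[m] + 3 = 2·(5·2^m − 3) + 3 = 10·2^m − 6 + 3 = 5·2^{m+1} − 3.
This completes the inductive step, so h[n] = 5·2^n − 3 for all n ≥ 1.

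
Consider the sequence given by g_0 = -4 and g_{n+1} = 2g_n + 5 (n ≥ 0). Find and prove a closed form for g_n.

Claim: g_n = 2^n − 5.

Base case: g_0 = -4, and 2^0 − 5 = 1 − 5 = -4.
Assume g_m = 2^m − 5 for some m ≥ 0.
Then g_{m+1} = 2g_m + 5 = 2·(2^m − 5) + 5 = 2^{m+1} − 10 + 5 = 2^{m+1} − 5.
By induction, g_n = 2^n − 5 for all n ≥ 0.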